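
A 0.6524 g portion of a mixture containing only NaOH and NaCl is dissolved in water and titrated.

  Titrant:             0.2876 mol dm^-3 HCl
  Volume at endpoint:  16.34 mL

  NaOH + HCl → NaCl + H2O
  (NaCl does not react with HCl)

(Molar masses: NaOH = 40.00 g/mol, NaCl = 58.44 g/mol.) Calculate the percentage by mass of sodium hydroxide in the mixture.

28.81 %

n(HCl) = 0.01634 × 0.2876 = 4.699 × 10^-3 mol
Let x = n(NaOH), y = n(NaCl).
Titrant: 1x = 4.699 × 10^-3;  mass: 40.00x + 58.44y = 0.6524
Solving, x = 4.699 × 10^-3 mol, y = 7.947 × 10^-3 mol
mass of NaOH = 4.699 × 10^-3 × 40.00 = 0.1880 g
% NaOH = 0.1880 / 0.6524 × 100 = 28.81 %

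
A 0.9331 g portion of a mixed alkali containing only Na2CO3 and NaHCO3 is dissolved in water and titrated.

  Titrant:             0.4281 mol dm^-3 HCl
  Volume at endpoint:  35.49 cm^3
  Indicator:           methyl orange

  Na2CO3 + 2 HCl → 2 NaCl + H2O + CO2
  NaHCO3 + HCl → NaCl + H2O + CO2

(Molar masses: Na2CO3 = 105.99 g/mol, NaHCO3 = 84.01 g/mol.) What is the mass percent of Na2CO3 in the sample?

62.86 %

n(HCl) = 0.03549 × 0.4281 = 0.01519 mol
Let x = n(Na2CO3), y = n(NaHCO3).
Titrant: 2x + 1y = 0.01519;  mass: 105.99x + 84.01y = 0.9331
Solving, x = 5.534 × 10^-3 mol, y = 4.125 × 10^-3 mol
mass of Na2CO3 = 5.534 × 10^-3 × 105.99 = 0.5866 g
% Na2CO3 = 0.5866 / 0.9331 × 100 = 62.86 %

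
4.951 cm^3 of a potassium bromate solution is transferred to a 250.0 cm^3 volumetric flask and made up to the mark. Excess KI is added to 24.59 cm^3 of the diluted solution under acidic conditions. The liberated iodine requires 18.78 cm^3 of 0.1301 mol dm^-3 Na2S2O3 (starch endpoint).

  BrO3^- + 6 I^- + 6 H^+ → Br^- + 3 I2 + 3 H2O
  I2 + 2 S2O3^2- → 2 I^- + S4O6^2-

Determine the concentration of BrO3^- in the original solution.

0.8362 mol/L

n(S2O3^2-) = 0.01878 × 0.1301 = 2.443 × 10^-3 mol
n(I2) = n(S2O3^2-)/2 = 1.222 × 10^-3 mol
From the 1:3 ratio, n(BrO3^-) in the aliquot = 1/3 × 1.222 × 10^-3 = 4.072 × 10^-4 mol
[BrO3^-]_dilute = 4.072 × 10^-4 / 0.02459 = 0.01656 mol/L
[BrO3^-]_original = 0.01656 × 250.0/4.951 = 0.8362 mol/L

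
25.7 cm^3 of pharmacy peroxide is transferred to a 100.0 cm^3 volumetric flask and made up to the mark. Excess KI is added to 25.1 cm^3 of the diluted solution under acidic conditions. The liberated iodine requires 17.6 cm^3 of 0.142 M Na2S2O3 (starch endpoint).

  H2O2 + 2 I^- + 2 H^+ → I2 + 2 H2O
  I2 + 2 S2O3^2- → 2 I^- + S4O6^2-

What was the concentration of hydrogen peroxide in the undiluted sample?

0.194 M

n(S2O3^2-) = 0.0176 × 0.142 = 2.50 × 10^-3 mol
n(I2) = n(S2O3^2-)/2 = 1.25 × 10^-3 mol
n(H2O2) in the aliquot = 1.25 × 10^-3 mol (1:1 ratio)
[H2O2]_dilute = 1.25 × 10^-3 / 0.0251 = 0.0498 mol/L
[H2O2]_original = 0.0498 × 100.0/25.7 = 0.194 mol/L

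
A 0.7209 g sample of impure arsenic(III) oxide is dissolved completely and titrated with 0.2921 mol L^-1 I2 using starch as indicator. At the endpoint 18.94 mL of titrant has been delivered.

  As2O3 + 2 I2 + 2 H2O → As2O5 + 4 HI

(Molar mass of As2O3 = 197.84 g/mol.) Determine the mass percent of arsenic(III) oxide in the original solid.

n(I2) = 0.01894 L × 0.2921 mol/L = 5.532 × 10^-3 mol
From the 1:2 ratio, n(As2O3) = 1/2 × 5.532 × 10^-3 = 2.766 × 10^-3 mol
mass of As2O3 = 2.766 × 10^-3 × 197.84 g/mol = 0.5473 g
% As2O3 = 0.5473 / 0.7209 × 100 = 75.91 %

75.91 %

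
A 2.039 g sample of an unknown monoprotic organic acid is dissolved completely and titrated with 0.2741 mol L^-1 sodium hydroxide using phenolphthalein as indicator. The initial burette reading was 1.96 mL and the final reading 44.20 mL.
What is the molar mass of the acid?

n(NaOH) = 0.04224 L × 0.2741 mol/L = 0.01158 mol
n(HA) = 0.01158 mol (1:1 ratio)
M = m / n = 2.039 g / 0.01158 mol = 176.1 g/mol

176.1 g/mol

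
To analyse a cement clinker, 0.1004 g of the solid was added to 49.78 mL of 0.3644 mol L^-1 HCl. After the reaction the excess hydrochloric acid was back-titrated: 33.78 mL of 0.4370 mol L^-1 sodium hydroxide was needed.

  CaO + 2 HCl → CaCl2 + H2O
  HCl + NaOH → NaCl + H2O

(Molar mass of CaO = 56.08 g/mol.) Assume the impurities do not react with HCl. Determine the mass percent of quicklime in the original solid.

n(HCl) added = 0.04978 × 0.3644 = 0.01814 mol
n(NaOH) used in back-titration = 0.03378 × 0.4370 = 0.01476 mol
n(HCl) left over = 0.01476 mol (1:1 ratio)
n(HCl) consumed by analyte = 0.01814 − 0.01476 = 3.378 × 10^-3 mol
From the 1:2 ratio, n(CaO) = 1/2 × 3.378 × 10^-3 = 1.689 × 10^-3 mol
mass of CaO = 1.689 × 10^-3 × 56.08 = 0.09472 g
% CaO = 0.09472 / 0.1004 × 100 = 94.34 %

94.34 %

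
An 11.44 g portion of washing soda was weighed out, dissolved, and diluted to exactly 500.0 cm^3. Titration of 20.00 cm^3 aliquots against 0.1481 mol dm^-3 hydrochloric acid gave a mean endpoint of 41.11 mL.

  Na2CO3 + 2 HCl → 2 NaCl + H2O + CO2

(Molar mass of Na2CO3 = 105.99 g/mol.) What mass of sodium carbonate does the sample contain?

8.066 g

n(HCl) per titration = 0.04111 × 0.1481 = 6.088 × 10^-3 mol
From the 1:2 ratio, n(Na2CO3) in each aliquot = 1/2 × 6.088 × 10^-3 = 3.044 × 10^-3 mol
n(Na2CO3) in the whole flask = 3.044 × 10^-3 × 500.0/20.00 = 0.07610 mol
mass of Na2CO3 = 0.07610 × 105.99 = 8.066 g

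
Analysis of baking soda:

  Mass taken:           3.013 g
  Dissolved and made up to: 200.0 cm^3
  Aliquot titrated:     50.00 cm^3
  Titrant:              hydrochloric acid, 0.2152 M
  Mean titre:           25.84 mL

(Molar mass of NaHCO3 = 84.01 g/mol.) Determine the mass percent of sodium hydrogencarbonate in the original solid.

62.02 %

NaHCO3 + HCl → NaCl + H2O + CO2
n(HCl) per titration = 0.02584 × 0.2152 = 5.561 × 10^-3 mol
n(NaHCO3) in each aliquot = 5.561 × 10^-3 mol (1:1 ratio)
n(NaHCO3) in the whole flask = 5.561 × 10^-3 × 200.0/50.00 = 0.02224 mol
mass of NaHCO3 = 0.02224 × 84.01 = 1.869 g
% NaHCO3 = 1.869 / 3.013 × 100 = 62.02 %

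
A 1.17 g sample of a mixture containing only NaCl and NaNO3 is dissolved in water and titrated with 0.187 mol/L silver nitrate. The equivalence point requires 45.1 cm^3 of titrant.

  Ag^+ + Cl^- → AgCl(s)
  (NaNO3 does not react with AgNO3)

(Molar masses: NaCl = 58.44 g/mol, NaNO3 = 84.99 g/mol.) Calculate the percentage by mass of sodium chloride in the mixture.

42.1 %

n(AgNO3) = 0.0451 × 0.187 = 8.43 × 10^-3 mol
Let x = n(NaCl), y = n(NaNO3).
Titrant: 1x = 8.43 × 10^-3;  mass: 58.44x + 84.99y = 1.17
Solving, x = 8.43 × 10^-3 mol, y = 7.97 × 10^-3 mol
mass of NaCl = 8.43 × 10^-3 × 58.44 = 0.493 g
% NaCl = 0.493 / 1.17 × 100 = 42.1 %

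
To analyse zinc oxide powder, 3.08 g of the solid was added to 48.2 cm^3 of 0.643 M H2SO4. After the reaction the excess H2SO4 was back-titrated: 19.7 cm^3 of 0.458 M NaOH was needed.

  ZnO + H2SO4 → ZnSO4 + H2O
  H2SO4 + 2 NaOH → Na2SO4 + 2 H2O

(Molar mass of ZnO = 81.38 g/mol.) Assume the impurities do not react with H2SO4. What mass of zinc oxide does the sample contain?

2.16 g

n(H2SO4) added = 0.0482 × 0.643 = 0.0310 mol
n(NaOH) used in back-titration = 0.0197 × 0.458 = 9.02 × 10^-3 mol
From the 1:2 ratio, n(H2SO4) left over = 1/2 × 9.02 × 10^-3 = 4.51 × 10^-3 mol
n(H2SO4) consumed by analyte = 0.0310 − 4.51 × 10^-3 = 0.0265 mol
n(ZnO) = 0.0265 mol (1:1 ratio)
mass of ZnO = 0.0265 × 81.38 = 2.16 g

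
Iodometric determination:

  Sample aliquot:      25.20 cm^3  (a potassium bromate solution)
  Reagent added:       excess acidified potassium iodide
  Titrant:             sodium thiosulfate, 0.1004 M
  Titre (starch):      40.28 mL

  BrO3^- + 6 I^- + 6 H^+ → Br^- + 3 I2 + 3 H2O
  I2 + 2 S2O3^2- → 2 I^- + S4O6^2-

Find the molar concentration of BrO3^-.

0.02675 M

n(S2O3^2-) = 0.04028 × 0.1004 = 4.044 × 10^-3 mol
n(I2) = n(S2O3^2-)/2 = 2.022 × 10^-3 mol
From the 1:3 ratio, n(BrO3^-) in the aliquot = 1/3 × 2.022 × 10^-3 = 6.740 × 10^-4 mol
[BrO3^-] = 6.740 × 10^-4 / 0.02520 = 0.02675 mol/L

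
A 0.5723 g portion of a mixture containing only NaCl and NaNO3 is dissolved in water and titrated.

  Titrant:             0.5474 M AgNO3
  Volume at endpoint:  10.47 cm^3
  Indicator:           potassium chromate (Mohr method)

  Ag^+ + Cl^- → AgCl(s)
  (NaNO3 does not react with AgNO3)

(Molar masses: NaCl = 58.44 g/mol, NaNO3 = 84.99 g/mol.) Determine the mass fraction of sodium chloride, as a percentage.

58.52 %

n(AgNO3) = 0.01047 × 0.5474 = 5.731 × 10^-3 mol
Let x = n(NaCl), y = n(NaNO3).
Titrant: 1x = 5.731 × 10^-3;  mass: 58.44x + 84.99y = 0.5723
Solving, x = 5.731 × 10^-3 mol, y = 2.793 × 10^-3 mol
mass of NaCl = 5.731 × 10^-3 × 58.44 = 0.3349 g
% NaCl = 0.3349 / 0.5723 × 100 = 58.52 %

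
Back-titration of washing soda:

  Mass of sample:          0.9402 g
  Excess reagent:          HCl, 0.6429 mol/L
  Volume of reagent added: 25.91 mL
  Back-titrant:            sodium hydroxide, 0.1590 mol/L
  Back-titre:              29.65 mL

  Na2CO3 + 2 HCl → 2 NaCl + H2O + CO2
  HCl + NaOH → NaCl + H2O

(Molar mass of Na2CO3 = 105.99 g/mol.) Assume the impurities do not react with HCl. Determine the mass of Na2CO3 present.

0.6329 g

n(HCl) added = 0.02591 × 0.6429 = 0.01666 mol
n(NaOH) used in back-titration = 0.02965 × 0.1590 = 4.714 × 10^-3 mol
n(HCl) left over = 4.714 × 10^-3 mol (1:1 ratio)
n(HCl) consumed by analyte = 0.01666 − 4.714 × 10^-3 = 0.01194 mol
From the 1:2 ratio, n(Na2CO3) = 1/2 × 0.01194 = 5.972 × 10^-3 mol
mass of Na2CO3 = 5.972 × 10^-3 × 105.99 = 0.6329 g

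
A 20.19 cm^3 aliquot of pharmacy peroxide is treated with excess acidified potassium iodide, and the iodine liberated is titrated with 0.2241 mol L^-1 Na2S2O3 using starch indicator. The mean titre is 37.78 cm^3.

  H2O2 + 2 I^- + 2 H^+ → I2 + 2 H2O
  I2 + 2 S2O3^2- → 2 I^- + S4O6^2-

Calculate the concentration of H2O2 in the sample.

0.2097 mol/L

n(S2O3^2-) = 0.03778 × 0.2241 = 8.466 × 10^-3 mol
n(I2) = n(S2O3^2-)/2 = 4.233 × 10^-3 mol
n(H2O2) in the aliquot = 4.233 × 10^-3 mol (1:1 ratio)
[H2O2] = 4.233 × 10^-3 / 0.02019 = 0.2097 mol/L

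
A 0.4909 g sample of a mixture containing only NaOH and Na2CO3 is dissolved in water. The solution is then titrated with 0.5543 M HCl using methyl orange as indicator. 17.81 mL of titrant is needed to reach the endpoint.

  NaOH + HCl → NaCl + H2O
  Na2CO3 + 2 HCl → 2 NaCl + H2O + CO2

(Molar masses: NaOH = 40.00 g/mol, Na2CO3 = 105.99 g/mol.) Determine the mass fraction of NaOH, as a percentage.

20.24 %

n(HCl) = 0.01781 × 0.5543 = 9.872 × 10^-3 mol
Let x = n(NaOH), y = n(Na2CO3).
Titrant: 1x + 2y = 9.872 × 10^-3;  mass: 40.00x + 105.99y = 0.4909
Solving, x = 2.483 × 10^-3 mol, y = 3.694 × 10^-3 mol
mass of NaOH = 2.483 × 10^-3 × 40.00 = 0.09933 g
% NaOH = 0.09933 / 0.4909 × 100 = 20.24 %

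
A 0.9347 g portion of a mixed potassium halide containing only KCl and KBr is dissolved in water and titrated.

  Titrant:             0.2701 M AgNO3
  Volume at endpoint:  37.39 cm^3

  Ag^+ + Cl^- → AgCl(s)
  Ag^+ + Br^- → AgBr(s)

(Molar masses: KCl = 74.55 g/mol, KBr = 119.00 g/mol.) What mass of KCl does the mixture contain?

0.4479 g

n(AgNO3) = 0.03739 × 0.2701 = 0.01010 mol
Let x = n(KCl), y = n(KBr).
Titrant: 1x + 1y = 0.01010;  mass: 74.55x + 119.00y = 0.9347
Solving, x = 6.009 × 10^-3 mol, y = 4.090 × 10^-3 mol
mass of KCl = 6.009 × 10^-3 × 74.55 = 0.4479 g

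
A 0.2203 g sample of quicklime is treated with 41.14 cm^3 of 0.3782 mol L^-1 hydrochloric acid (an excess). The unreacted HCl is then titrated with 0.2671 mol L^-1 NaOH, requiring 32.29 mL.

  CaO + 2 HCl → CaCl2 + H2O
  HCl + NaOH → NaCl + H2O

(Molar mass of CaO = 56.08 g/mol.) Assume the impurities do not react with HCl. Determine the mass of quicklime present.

0.1944 g

n(HCl) added = 0.04114 × 0.3782 = 0.01556 mol
n(NaOH) used in back-titration = 0.03229 × 0.2671 = 8.625 × 10^-3 mol
n(HCl) left over = 8.625 × 10^-3 mol (1:1 ratio)
n(HCl) consumed by analyte = 0.01556 − 8.625 × 10^-3 = 6.934 × 10^-3 mol
From the 1:2 ratio, n(CaO) = 1/2 × 6.934 × 10^-3 = 3.467 × 10^-3 mol
mass of CaO = 3.467 × 10^-3 × 56.08 = 0.1944 g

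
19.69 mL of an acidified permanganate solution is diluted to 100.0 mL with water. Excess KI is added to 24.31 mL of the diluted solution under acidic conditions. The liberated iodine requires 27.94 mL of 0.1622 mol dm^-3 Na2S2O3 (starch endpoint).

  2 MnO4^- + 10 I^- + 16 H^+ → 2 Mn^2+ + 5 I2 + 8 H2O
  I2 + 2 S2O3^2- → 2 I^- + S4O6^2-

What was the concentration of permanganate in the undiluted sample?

n(S2O3^2-) = 0.02794 × 0.1622 = 4.532 × 10^-3 mol
n(I2) = n(S2O3^2-)/2 = 2.266 × 10^-3 mol
From the 2:5 ratio, n(MnO4^-) in the aliquot = 2/5 × 2.266 × 10^-3 = 9.064 × 10^-4 mol
[MnO4^-]_dilute = 9.064 × 10^-4 / 0.02431 = 0.03728 mol/L
[MnO4^-]_original = 0.03728 × 100.0/19.69 = 0.1894 mol/L

0.1894 mol/L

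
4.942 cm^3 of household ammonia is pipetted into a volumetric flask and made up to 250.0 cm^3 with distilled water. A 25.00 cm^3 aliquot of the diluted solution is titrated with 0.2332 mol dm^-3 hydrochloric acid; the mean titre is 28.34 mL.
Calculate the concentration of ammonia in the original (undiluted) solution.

NH3 + HCl → NH4Cl
n(HCl) = 0.02834 × 0.2332 = 6.609 × 10^-3 mol
n(NH3) in the aliquot = 6.609 × 10^-3 mol (1:1 ratio)
[NH3]_dilute = 6.609 × 10^-3 / 0.02500 = 0.2644 mol/L
Dilution factor = 250.0 / 4.942 = 50.59
[NH3]_stock = 0.2644 × 50.59 = 13.37 mol/L

13.37 mol/L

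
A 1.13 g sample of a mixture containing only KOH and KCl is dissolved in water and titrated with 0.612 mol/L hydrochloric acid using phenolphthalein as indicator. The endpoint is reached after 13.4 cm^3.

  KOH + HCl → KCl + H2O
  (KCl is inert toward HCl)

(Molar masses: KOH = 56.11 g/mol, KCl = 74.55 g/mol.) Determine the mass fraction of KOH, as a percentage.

n(HCl) = 0.0134 × 0.612 = 8.20 × 10^-3 mol
Let x = n(KOH), y = n(KCl).
Titrant: 1x = 8.20 × 10^-3;  mass: 56.11x + 74.55y = 1.13
Solving, x = 8.20 × 10^-3 mol, y = 8.99 × 10^-3 mol
mass of KOH = 8.20 × 10^-3 × 56.11 = 0.460 g
% KOH = 0.460 / 1.13 × 100 = 40.7 %

40.7 %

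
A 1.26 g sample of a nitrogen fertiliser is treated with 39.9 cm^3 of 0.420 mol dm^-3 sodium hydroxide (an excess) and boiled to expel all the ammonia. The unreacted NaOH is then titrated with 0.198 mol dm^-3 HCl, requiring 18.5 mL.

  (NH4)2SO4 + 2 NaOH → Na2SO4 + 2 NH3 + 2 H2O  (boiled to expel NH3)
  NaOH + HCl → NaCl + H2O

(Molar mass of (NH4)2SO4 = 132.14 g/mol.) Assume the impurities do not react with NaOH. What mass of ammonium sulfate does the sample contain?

n(NaOH) added = 0.0399 × 0.420 = 0.0168 mol
n(HCl) used in back-titration = 0.0185 × 0.198 = 3.66 × 10^-3 mol
n(NaOH) left over = 3.66 × 10^-3 mol (1:1 ratio)
n(NaOH) consumed by analyte = 0.0168 − 3.66 × 10^-3 = 0.0131 mol
From the 1:2 ratio, n((NH4)2SO4) = 1/2 × 0.0131 = 6.55 × 10^-3 mol
mass of (NH4)2SO4 = 6.55 × 10^-3 × 132.14 = 0.865 g

0.865 g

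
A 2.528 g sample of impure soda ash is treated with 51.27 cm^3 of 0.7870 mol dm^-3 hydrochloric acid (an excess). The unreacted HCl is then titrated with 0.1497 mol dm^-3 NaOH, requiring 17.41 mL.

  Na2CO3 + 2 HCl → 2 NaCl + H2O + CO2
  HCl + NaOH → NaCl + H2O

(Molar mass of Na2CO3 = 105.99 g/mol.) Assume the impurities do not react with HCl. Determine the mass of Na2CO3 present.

2.000 g

n(HCl) added = 0.05127 × 0.7870 = 0.04035 mol
n(NaOH) used in back-titration = 0.01741 × 0.1497 = 2.606 × 10^-3 mol
n(HCl) left over = 2.606 × 10^-3 mol (1:1 ratio)
n(HCl) consumed by analyte = 0.04035 − 2.606 × 10^-3 = 0.03774 mol
From the 1:2 ratio, n(Na2CO3) = 1/2 × 0.03774 = 0.01887 mol
mass of Na2CO3 = 0.01887 × 105.99 = 2.000 g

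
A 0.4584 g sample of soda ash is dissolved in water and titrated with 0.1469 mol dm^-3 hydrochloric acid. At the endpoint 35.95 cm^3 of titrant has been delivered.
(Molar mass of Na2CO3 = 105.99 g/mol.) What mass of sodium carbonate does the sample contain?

0.2799 g

Na2CO3 + 2 HCl → 2 NaCl + H2O + CO2
n(HCl) = 0.03595 L × 0.1469 mol/L = 5.281 × 10^-3 mol
From the 1:2 ratio, n(Na2CO3) = 1/2 × 5.281 × 10^-3 = 2.641 × 10^-3 mol
mass of Na2CO3 = 2.641 × 10^-3 × 105.99 g/mol = 0.2799 g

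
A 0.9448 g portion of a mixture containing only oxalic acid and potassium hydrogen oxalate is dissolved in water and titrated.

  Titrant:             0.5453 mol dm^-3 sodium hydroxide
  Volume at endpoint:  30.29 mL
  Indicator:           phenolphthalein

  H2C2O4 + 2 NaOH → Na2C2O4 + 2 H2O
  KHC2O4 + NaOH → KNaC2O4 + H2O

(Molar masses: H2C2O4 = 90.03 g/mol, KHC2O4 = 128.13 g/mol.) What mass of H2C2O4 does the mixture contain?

n(NaOH) = 0.03029 × 0.5453 = 0.01652 mol
Let x = n(H2C2O4), y = n(KHC2O4).
Titrant: 2x + 1y = 0.01652;  mass: 90.03x + 128.13y = 0.9448
Solving, x = 7.048 × 10^-3 mol, y = 2.422 × 10^-3 mol
mass of H2C2O4 = 7.048 × 10^-3 × 90.03 = 0.6345 g

0.6345 g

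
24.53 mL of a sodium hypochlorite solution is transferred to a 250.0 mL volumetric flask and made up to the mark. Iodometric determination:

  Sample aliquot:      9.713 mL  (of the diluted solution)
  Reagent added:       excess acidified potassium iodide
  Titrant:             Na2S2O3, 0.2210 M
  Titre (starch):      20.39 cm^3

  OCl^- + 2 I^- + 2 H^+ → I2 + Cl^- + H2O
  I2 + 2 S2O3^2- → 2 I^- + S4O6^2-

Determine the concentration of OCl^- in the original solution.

n(S2O3^2-) = 0.02039 × 0.2210 = 4.506 × 10^-3 mol
n(I2) = n(S2O3^2-)/2 = 2.253 × 10^-3 mol
n(OCl^-) in the aliquot = 2.253 × 10^-3 mol (1:1 ratio)
[OCl^-]_dilute = 2.253 × 10^-3 / 0.009713 = 0.2320 mol/L
[OCl^-]_original = 0.2320 × 250.0/24.53 = 2.364 mol/L

2.364 M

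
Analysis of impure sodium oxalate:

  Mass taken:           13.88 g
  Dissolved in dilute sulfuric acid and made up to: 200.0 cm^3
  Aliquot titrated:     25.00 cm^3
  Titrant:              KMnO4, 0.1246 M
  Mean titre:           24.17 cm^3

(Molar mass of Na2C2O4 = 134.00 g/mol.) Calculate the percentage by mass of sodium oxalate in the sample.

2 MnO4^- + 5 C2O4^2- + 16 H^+ → 2 Mn^2+ + 10 CO2 + 8 H2O
n(KMnO4) per titration = 0.02417 × 0.1246 = 3.012 × 10^-3 mol
From the 5:2 ratio, n(Na2C2O4) in each aliquot = 5/2 × 3.012 × 10^-3 = 7.529 × 10^-3 mol
n(Na2C2O4) in the whole flask = 7.529 × 10^-3 × 200.0/25.00 = 0.06023 mol
mass of Na2C2O4 = 0.06023 × 134.00 = 8.071 g
% Na2C2O4 = 8.071 / 13.88 × 100 = 58.15 %

58.15 %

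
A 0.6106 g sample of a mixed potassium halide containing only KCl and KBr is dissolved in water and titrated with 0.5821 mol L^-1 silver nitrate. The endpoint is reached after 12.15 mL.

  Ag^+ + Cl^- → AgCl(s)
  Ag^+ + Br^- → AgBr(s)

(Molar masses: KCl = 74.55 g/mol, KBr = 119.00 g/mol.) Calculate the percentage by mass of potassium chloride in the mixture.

63.46 %

n(AgNO3) = 0.01215 × 0.5821 = 7.073 × 10^-3 mol
Let x = n(KCl), y = n(KBr).
Titrant: 1x + 1y = 7.073 × 10^-3;  mass: 74.55x + 119.00y = 0.6106
Solving, x = 5.198 × 10^-3 mol, y = 1.875 × 10^-3 mol
mass of KCl = 5.198 × 10^-3 × 74.55 = 0.3875 g
% KCl = 0.3875 / 0.6106 × 100 = 63.46 %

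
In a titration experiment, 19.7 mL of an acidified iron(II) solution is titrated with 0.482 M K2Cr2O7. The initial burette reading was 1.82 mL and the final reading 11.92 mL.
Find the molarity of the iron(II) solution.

Cr2O7^2- + 6 Fe^2+ + 14 H^+ → 2 Cr^3+ + 6 Fe^3+ + 7 H2O
n(K2Cr2O7) = 0.0101 L × 0.482 mol/L = 4.87 × 10^-3 mol
From the 6:1 mole ratio, n(Fe2+) = 6/1 × 4.87 × 10^-3 = 0.0292 mol
[Fe2+] = 0.0292 mol / 0.0197 L = 1.48 mol/L

1.48 M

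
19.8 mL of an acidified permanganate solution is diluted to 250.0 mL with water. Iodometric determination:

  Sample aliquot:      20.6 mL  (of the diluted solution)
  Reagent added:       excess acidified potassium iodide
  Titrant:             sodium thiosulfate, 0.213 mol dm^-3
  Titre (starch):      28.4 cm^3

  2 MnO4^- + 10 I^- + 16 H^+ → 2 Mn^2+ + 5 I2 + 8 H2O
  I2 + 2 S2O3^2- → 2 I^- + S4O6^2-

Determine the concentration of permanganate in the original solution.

0.742 mol/L

n(S2O3^2-) = 0.0284 × 0.213 = 6.05 × 10^-3 mol
n(I2) = n(S2O3^2-)/2 = 3.02 × 10^-3 mol
From the 2:5 ratio, n(MnO4^-) in the aliquot = 2/5 × 3.02 × 10^-3 = 1.21 × 10^-3 mol
[MnO4^-]_dilute = 1.21 × 10^-3 / 0.0206 = 0.0587 mol/L
[MnO4^-]_original = 0.0587 × 250.0/19.8 = 0.742 mol/L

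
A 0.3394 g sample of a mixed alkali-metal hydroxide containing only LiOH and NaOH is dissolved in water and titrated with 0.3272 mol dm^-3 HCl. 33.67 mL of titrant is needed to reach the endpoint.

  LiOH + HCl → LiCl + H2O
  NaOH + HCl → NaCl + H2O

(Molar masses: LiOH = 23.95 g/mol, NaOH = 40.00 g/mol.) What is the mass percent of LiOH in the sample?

44.53 %

n(HCl) = 0.03367 × 0.3272 = 0.01102 mol
Let x = n(LiOH), y = n(NaOH).
Titrant: 1x + 1y = 0.01102;  mass: 23.95x + 40.00y = 0.3394
Solving, x = 6.310 × 10^-3 mol, y = 4.707 × 10^-3 mol
mass of LiOH = 6.310 × 10^-3 × 23.95 = 0.1511 g
% LiOH = 0.1511 / 0.3394 × 100 = 44.53 %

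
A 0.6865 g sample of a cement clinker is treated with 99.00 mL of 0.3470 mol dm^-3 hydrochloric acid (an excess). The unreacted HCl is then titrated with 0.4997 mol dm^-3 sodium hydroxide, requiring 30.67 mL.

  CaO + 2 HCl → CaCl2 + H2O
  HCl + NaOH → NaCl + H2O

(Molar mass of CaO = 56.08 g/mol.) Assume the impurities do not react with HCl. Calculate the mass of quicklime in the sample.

0.5335 g

n(HCl) added = 0.09900 × 0.3470 = 0.03435 mol
n(NaOH) used in back-titration = 0.03067 × 0.4997 = 0.01533 mol
n(HCl) left over = 0.01533 mol (1:1 ratio)
n(HCl) consumed by analyte = 0.03435 − 0.01533 = 0.01903 mol
From the 1:2 ratio, n(CaO) = 1/2 × 0.01903 = 9.514 × 10^-3 mol
mass of CaO = 9.514 × 10^-3 × 56.08 = 0.5335 g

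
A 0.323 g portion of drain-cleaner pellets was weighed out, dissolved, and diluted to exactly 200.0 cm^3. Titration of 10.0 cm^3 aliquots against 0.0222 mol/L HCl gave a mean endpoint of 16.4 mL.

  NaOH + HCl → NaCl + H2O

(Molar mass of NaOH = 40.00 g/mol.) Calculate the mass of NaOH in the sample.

n(HCl) per titration = 0.0164 × 0.0222 = 3.64 × 10^-4 mol
n(NaOH) in each aliquot = 3.64 × 10^-4 mol (1:1 ratio)
n(NaOH) in the whole flask = 3.64 × 10^-4 × 200.0/10.0 = 7.28 × 10^-3 mol
mass of NaOH = 7.28 × 10^-3 × 40.00 = 0.291 g

0.291 g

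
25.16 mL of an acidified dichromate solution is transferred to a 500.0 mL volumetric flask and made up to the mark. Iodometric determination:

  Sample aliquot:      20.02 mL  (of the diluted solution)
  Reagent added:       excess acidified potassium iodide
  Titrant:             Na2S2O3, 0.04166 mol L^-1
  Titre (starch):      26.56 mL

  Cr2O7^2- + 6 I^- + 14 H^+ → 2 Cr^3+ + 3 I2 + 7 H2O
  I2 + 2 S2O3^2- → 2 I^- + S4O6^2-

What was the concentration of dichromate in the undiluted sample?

0.1831 mol/L

n(S2O3^2-) = 0.02656 × 0.04166 = 1.106 × 10^-3 mol
n(I2) = n(S2O3^2-)/2 = 5.532 × 10^-4 mol
From the 1:3 ratio, n(Cr2O7^2-) in the aliquot = 1/3 × 5.532 × 10^-4 = 1.844 × 10^-4 mol
[Cr2O7^2-]_dilute = 1.844 × 10^-4 / 0.02002 = 0.009212 mol/L
[Cr2O7^2-]_original = 0.009212 × 500.0/25.16 = 0.1831 mol/L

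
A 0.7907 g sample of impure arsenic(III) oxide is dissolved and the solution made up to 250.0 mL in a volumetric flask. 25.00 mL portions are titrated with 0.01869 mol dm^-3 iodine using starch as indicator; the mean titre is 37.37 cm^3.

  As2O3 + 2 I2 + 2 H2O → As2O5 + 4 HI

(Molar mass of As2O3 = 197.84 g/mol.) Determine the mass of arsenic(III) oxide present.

n(I2) per titration = 0.03737 × 0.01869 = 6.984 × 10^-4 mol
From the 1:2 ratio, n(As2O3) in each aliquot = 1/2 × 6.984 × 10^-4 = 3.492 × 10^-4 mol
n(As2O3) in the whole flask = 3.492 × 10^-4 × 250.0/25.00 = 3.492 × 10^-3 mol
mass of As2O3 = 3.492 × 10^-3 × 197.84 = 0.6909 g

0.6909 g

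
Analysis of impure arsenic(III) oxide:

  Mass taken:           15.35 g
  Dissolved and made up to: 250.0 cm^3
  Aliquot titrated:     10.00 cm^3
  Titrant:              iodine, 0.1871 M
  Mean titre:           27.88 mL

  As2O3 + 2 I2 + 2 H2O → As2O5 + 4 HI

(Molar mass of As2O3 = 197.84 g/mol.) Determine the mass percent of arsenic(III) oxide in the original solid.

84.04 %

n(I2) per titration = 0.02788 × 0.1871 = 5.216 × 10^-3 mol
From the 1:2 ratio, n(As2O3) in each aliquot = 1/2 × 5.216 × 10^-3 = 2.608 × 10^-3 mol
n(As2O3) in the whole flask = 2.608 × 10^-3 × 250.0/10.00 = 0.06520 mol
mass of As2O3 = 0.06520 × 197.84 = 12.90 g
% As2O3 = 12.90 / 15.35 × 100 = 84.04 %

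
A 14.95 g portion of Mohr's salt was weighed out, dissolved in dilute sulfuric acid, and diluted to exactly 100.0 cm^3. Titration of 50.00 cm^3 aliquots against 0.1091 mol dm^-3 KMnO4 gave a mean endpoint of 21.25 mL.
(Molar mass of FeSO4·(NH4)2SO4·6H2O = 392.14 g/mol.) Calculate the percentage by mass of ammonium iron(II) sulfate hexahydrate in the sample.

60.81 %

MnO4^- + 5 Fe^2+ + 8 H^+ → Mn^2+ + 5 Fe^3+ + 4 H2O
n(KMnO4) per titration = 0.02125 × 0.1091 = 2.318 × 10^-3 mol
From the 5:1 ratio, n(FeSO4·(NH4)2SO4·6H2O) in each aliquot = 5/1 × 2.318 × 10^-3 = 0.01159 mol
n(FeSO4·(NH4)2SO4·6H2O) in the whole flask = 0.01159 × 100.0/50.00 = 0.02318 mol
mass of FeSO4·(NH4)2SO4·6H2O = 0.02318 × 392.14 = 9.091 g
% FeSO4·(NH4)2SO4·6H2O = 9.091 / 14.95 × 100 = 60.81 %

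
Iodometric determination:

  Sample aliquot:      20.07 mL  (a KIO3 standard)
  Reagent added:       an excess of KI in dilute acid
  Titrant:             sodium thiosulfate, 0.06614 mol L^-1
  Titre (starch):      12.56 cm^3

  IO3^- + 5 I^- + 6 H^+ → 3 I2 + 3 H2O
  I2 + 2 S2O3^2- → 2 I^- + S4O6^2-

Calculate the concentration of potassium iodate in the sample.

n(S2O3^2-) = 0.01256 × 0.06614 = 8.307 × 10^-4 mol
n(I2) = n(S2O3^2-)/2 = 4.154 × 10^-4 mol
From the 1:3 ratio, n(IO3^-) in the aliquot = 1/3 × 4.154 × 10^-4 = 1.385 × 10^-4 mol
[IO3^-] = 1.385 × 10^-4 / 0.02007 = 0.006899 mol/L

0.006899 mol/L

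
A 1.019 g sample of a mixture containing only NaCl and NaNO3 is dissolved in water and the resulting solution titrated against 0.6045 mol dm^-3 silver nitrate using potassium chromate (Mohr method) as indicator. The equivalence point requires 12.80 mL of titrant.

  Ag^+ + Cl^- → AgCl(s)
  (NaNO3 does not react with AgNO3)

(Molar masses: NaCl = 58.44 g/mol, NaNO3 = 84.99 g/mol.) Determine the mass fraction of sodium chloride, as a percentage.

n(AgNO3) = 0.01280 × 0.6045 = 7.738 × 10^-3 mol
Let x = n(NaCl), y = n(NaNO3).
Titrant: 1x = 7.738 × 10^-3;  mass: 58.44x + 84.99y = 1.019
Solving, x = 7.738 × 10^-3 mol, y = 6.669 × 10^-3 mol
mass of NaCl = 7.738 × 10^-3 × 58.44 = 0.4522 g
% NaCl = 0.4522 / 1.019 × 100 = 44.38 %

44.38 %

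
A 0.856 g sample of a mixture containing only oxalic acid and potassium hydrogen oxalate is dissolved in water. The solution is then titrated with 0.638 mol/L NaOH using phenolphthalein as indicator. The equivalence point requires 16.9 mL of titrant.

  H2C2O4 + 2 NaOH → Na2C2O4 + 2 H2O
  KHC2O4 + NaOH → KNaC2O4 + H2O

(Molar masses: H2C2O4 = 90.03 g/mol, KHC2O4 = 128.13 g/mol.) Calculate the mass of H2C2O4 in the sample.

n(NaOH) = 0.0169 × 0.638 = 0.0108 mol
Let x = n(H2C2O4), y = n(KHC2O4).
Titrant: 2x + 1y = 0.0108;  mass: 90.03x + 128.13y = 0.856
Solving, x = 3.16 × 10^-3 mol, y = 4.46 × 10^-3 mol
mass of H2C2O4 = 3.16 × 10^-3 × 90.03 = 0.285 g

0.285 g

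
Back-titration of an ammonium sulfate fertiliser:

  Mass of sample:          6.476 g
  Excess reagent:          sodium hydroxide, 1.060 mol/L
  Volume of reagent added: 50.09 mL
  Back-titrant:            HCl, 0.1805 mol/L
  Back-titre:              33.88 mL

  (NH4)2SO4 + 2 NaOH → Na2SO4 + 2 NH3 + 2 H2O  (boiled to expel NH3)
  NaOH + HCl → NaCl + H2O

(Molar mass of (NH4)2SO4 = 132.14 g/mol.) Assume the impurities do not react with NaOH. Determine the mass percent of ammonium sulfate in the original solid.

47.93 %

n(NaOH) added = 0.05009 × 1.060 = 0.05310 mol
n(HCl) used in back-titration = 0.03388 × 0.1805 = 6.115 × 10^-3 mol
n(NaOH) left over = 6.115 × 10^-3 mol (1:1 ratio)
n(NaOH) consumed by analyte = 0.05310 − 6.115 × 10^-3 = 0.04698 mol
From the 1:2 ratio, n((NH4)2SO4) = 1/2 × 0.04698 = 0.02349 mol
mass of (NH4)2SO4 = 0.02349 × 132.14 = 3.104 g
% (NH4)2SO4 = 3.104 / 6.476 × 100 = 47.93 %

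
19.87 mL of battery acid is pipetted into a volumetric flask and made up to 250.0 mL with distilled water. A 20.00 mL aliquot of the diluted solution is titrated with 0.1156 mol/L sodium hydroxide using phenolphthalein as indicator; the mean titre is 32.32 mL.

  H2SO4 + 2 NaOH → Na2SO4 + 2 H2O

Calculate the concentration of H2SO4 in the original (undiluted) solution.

1.175 mol/L

n(NaOH) = 0.03232 × 0.1156 = 3.736 × 10^-3 mol
From the 1:2 ratio, n(H2SO4) in the aliquot = 1/2 × 3.736 × 10^-3 = 1.868 × 10^-3 mol
[H2SO4]_dilute = 1.868 × 10^-3 / 0.02000 = 0.09340 mol/L
Dilution factor = 250.0 / 19.87 = 12.58
[H2SO4]_stock = 0.09340 × 12.58 = 1.175 mol/L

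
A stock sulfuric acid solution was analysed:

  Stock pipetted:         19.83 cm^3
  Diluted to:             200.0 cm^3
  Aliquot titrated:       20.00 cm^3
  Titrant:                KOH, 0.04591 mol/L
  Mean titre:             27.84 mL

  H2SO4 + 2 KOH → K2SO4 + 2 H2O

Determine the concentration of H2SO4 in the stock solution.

0.3223 mol/L

n(KOH) = 0.02784 × 0.04591 = 1.278 × 10^-3 mol
From the 1:2 ratio, n(H2SO4) in the aliquot = 1/2 × 1.278 × 10^-3 = 6.391 × 10^-4 mol
[H2SO4]_dilute = 6.391 × 10^-4 / 0.02000 = 0.03195 mol/L
Dilution factor = 200.0 / 19.83 = 10.09
[H2SO4]_stock = 0.03195 × 10.09 = 0.3223 mol/L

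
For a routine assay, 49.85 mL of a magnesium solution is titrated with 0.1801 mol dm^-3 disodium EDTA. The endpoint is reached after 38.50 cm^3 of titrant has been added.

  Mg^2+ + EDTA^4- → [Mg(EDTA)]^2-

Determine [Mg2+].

n(EDTA) = 0.03850 L × 0.1801 mol/L = 6.934 × 10^-3 mol
n(Mg2+) = 6.934 × 10^-3 mol (1:1 mole ratio)
[Mg2+] = 6.934 × 10^-3 mol / 0.04985 L = 0.1391 mol/L

0.1391 mol/L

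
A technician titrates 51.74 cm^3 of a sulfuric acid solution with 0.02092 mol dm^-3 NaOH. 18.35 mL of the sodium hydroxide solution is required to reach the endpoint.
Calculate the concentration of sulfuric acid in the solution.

0.003710 mol/L

H2SO4 + 2 NaOH → Na2SO4 + 2 H2O
n(NaOH) = 0.01835 L × 0.02092 mol/L = 3.839 × 10^-4 mol
From the 1:2 mole ratio, n(H2SO4) = 1/2 × 3.839 × 10^-4 = 1.919 × 10^-4 mol
[H2SO4] = 1.919 × 10^-4 mol / 0.05174 L = 0.003710 mol/L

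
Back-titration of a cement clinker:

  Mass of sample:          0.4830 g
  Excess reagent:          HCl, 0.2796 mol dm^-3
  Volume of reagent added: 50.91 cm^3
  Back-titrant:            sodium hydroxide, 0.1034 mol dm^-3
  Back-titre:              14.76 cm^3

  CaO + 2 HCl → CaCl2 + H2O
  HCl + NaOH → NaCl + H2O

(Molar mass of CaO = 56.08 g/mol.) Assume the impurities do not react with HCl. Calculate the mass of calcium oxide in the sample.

0.3563 g

n(HCl) added = 0.05091 × 0.2796 = 0.01423 mol
n(NaOH) used in back-titration = 0.01476 × 0.1034 = 1.526 × 10^-3 mol
n(HCl) left over = 1.526 × 10^-3 mol (1:1 ratio)
n(HCl) consumed by analyte = 0.01423 − 1.526 × 10^-3 = 0.01271 mol
From the 1:2 ratio, n(CaO) = 1/2 × 0.01271 = 6.354 × 10^-3 mol
mass of CaO = 6.354 × 10^-3 × 56.08 = 0.3563 g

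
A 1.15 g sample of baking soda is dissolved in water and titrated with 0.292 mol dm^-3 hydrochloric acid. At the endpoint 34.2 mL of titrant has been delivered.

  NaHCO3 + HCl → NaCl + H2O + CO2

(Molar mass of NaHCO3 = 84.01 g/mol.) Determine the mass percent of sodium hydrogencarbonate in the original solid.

n(HCl) = 0.0342 L × 0.292 mol/L = 9.99 × 10^-3 mol
n(NaHCO3) = 9.99 × 10^-3 mol (1:1 ratio)
mass of NaHCO3 = 9.99 × 10^-3 × 84.01 g/mol = 0.839 g
% NaHCO3 = 0.839 / 1.15 × 100 = 73.0 %

73.0 %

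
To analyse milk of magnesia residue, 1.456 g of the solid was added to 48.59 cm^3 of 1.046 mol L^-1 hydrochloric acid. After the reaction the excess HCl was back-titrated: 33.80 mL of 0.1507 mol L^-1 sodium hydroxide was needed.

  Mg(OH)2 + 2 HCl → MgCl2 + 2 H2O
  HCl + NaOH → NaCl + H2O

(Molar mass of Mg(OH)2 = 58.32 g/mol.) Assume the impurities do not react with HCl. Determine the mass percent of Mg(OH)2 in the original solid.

91.59 %

n(HCl) added = 0.04859 × 1.046 = 0.05083 mol
n(NaOH) used in back-titration = 0.03380 × 0.1507 = 5.094 × 10^-3 mol
n(HCl) left over = 5.094 × 10^-3 mol (1:1 ratio)
n(HCl) consumed by analyte = 0.05083 − 5.094 × 10^-3 = 0.04573 mol
From the 1:2 ratio, n(Mg(OH)2) = 1/2 × 0.04573 = 0.02287 mol
mass of Mg(OH)2 = 0.02287 × 58.32 = 1.334 g
% Mg(OH)2 = 1.334 / 1.456 × 100 = 91.59 %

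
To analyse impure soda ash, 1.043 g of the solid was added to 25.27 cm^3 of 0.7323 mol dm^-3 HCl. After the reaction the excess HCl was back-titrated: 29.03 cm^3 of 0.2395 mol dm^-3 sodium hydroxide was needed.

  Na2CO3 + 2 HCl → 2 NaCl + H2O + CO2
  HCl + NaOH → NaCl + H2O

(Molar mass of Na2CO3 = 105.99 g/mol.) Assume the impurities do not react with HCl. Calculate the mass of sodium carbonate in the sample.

0.6122 g

n(HCl) added = 0.02527 × 0.7323 = 0.01851 mol
n(NaOH) used in back-titration = 0.02903 × 0.2395 = 6.953 × 10^-3 mol
n(HCl) left over = 6.953 × 10^-3 mol (1:1 ratio)
n(HCl) consumed by analyte = 0.01851 − 6.953 × 10^-3 = 0.01155 mol
From the 1:2 ratio, n(Na2CO3) = 1/2 × 0.01155 = 5.776 × 10^-3 mol
mass of Na2CO3 = 5.776 × 10^-3 × 105.99 = 0.6122 g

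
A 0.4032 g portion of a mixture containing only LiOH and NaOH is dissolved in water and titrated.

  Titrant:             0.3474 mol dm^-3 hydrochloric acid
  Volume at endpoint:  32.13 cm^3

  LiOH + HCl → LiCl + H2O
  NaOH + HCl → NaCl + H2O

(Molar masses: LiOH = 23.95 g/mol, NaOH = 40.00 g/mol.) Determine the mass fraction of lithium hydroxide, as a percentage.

16.02 %

n(HCl) = 0.03213 × 0.3474 = 0.01116 mol
Let x = n(LiOH), y = n(NaOH).
Titrant: 1x + 1y = 0.01116;  mass: 23.95x + 40.00y = 0.4032
Solving, x = 2.696 × 10^-3 mol, y = 8.465 × 10^-3 mol
mass of LiOH = 2.696 × 10^-3 × 23.95 = 0.06458 g
% LiOH = 0.06458 / 0.4032 × 100 = 16.02 %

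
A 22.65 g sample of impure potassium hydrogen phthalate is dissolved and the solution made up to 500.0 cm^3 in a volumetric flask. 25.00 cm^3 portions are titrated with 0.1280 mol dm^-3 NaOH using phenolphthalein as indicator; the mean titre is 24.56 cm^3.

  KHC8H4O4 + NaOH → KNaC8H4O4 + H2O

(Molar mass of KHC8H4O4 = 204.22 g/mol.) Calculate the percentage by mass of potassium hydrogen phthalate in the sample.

56.69 %

n(NaOH) per titration = 0.02456 × 0.1280 = 3.144 × 10^-3 mol
n(KHC8H4O4) in each aliquot = 3.144 × 10^-3 mol (1:1 ratio)
n(KHC8H4O4) in the whole flask = 3.144 × 10^-3 × 500.0/25.00 = 0.06287 mol
mass of KHC8H4O4 = 0.06287 × 204.22 = 12.84 g
% KHC8H4O4 = 12.84 / 22.65 × 100 = 56.69 %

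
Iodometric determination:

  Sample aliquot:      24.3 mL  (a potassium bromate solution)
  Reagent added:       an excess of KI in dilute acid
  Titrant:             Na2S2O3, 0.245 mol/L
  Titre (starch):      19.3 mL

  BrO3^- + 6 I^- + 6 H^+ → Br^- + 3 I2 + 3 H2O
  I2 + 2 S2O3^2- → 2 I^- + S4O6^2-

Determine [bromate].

0.0324 mol/L

n(S2O3^2-) = 0.0193 × 0.245 = 4.73 × 10^-3 mol
n(I2) = n(S2O3^2-)/2 = 2.36 × 10^-3 mol
From the 1:3 ratio, n(BrO3^-) in the aliquot = 1/3 × 2.36 × 10^-3 = 7.88 × 10^-4 mol
[BrO3^-] = 7.88 × 10^-4 / 0.0243 = 0.0324 mol/L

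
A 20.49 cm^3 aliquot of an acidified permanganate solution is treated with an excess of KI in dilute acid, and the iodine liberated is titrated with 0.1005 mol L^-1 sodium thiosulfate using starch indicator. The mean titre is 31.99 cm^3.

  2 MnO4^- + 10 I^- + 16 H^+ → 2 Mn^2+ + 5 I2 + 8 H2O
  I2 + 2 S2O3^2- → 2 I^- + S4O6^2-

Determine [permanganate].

n(S2O3^2-) = 0.03199 × 0.1005 = 3.215 × 10^-3 mol
n(I2) = n(S2O3^2-)/2 = 1.607 × 10^-3 mol
From the 2:5 ratio, n(MnO4^-) in the aliquot = 2/5 × 1.607 × 10^-3 = 6.430 × 10^-4 mol
[MnO4^-] = 6.430 × 10^-4 / 0.02049 = 0.03138 mol/L

0.03138 mol/L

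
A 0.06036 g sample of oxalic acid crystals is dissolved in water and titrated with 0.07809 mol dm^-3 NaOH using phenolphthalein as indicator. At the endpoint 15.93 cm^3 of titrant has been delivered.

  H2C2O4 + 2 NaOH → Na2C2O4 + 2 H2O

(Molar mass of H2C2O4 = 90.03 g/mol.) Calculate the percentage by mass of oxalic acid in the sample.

n(NaOH) = 0.01593 L × 0.07809 mol/L = 1.244 × 10^-3 mol
From the 1:2 ratio, n(H2C2O4) = 1/2 × 1.244 × 10^-3 = 6.220 × 10^-4 mol
mass of H2C2O4 = 6.220 × 10^-4 × 90.03 g/mol = 0.05600 g
% H2C2O4 = 0.05600 / 0.06036 × 100 = 92.77 %

92.77 %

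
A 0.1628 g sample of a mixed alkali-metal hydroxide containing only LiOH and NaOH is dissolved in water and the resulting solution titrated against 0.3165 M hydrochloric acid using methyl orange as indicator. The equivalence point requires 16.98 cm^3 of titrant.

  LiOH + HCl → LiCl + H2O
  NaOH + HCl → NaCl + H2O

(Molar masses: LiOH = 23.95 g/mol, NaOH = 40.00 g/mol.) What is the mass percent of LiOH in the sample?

n(HCl) = 0.01698 × 0.3165 = 5.374 × 10^-3 mol
Let x = n(LiOH), y = n(NaOH).
Titrant: 1x + 1y = 5.374 × 10^-3;  mass: 23.95x + 40.00y = 0.1628
Solving, x = 3.250 × 10^-3 mol, y = 2.124 × 10^-3 mol
mass of LiOH = 3.250 × 10^-3 × 23.95 = 0.07784 g
% LiOH = 0.07784 / 0.1628 × 100 = 47.82 %

47.82 %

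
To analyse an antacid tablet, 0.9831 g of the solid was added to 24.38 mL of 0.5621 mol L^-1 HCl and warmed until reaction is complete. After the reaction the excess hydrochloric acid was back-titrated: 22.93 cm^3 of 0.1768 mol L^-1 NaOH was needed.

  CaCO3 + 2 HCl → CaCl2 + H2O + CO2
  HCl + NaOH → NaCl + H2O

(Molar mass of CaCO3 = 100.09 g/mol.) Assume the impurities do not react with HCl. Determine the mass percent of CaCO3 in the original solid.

n(HCl) added = 0.02438 × 0.5621 = 0.01370 mol
n(NaOH) used in back-titration = 0.02293 × 0.1768 = 4.054 × 10^-3 mol
n(HCl) left over = 4.054 × 10^-3 mol (1:1 ratio)
n(HCl) consumed by analyte = 0.01370 − 4.054 × 10^-3 = 9.650 × 10^-3 mol
From the 1:2 ratio, n(CaCO3) = 1/2 × 9.650 × 10^-3 = 4.825 × 10^-3 mol
mass of CaCO3 = 4.825 × 10^-3 × 100.09 = 0.4829 g
% CaCO3 = 0.4829 / 0.9831 × 100 = 49.12 %

49.12 %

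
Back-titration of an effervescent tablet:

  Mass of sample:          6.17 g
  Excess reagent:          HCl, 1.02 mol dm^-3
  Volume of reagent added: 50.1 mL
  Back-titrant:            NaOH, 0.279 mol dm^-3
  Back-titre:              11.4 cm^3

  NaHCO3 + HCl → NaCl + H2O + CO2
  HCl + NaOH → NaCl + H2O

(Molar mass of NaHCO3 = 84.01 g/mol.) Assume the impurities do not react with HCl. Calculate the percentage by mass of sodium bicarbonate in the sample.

65.2 %

n(HCl) added = 0.0501 × 1.02 = 0.0511 mol
n(NaOH) used in back-titration = 0.0114 × 0.279 = 3.18 × 10^-3 mol
n(HCl) left over = 3.18 × 10^-3 mol (1:1 ratio)
n(HCl) consumed by analyte = 0.0511 − 3.18 × 10^-3 = 0.0479 mol
n(NaHCO3) = 0.0479 mol (1:1 ratio)
mass of NaHCO3 = 0.0479 × 84.01 = 4.03 g
% NaHCO3 = 4.03 / 6.17 × 100 = 65.2 %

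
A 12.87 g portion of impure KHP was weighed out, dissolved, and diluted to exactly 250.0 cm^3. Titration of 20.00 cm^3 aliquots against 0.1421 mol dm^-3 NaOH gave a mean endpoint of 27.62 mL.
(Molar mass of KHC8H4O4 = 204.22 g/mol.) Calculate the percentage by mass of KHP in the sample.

77.85 %

KHC8H4O4 + NaOH → KNaC8H4O4 + H2O
n(NaOH) per titration = 0.02762 × 0.1421 = 3.925 × 10^-3 mol
n(KHC8H4O4) in each aliquot = 3.925 × 10^-3 mol (1:1 ratio)
n(KHC8H4O4) in the whole flask = 3.925 × 10^-3 × 250.0/20.00 = 0.04906 mol
mass of KHC8H4O4 = 0.04906 × 204.22 = 10.02 g
% KHC8H4O4 = 10.02 / 12.87 × 100 = 77.85 %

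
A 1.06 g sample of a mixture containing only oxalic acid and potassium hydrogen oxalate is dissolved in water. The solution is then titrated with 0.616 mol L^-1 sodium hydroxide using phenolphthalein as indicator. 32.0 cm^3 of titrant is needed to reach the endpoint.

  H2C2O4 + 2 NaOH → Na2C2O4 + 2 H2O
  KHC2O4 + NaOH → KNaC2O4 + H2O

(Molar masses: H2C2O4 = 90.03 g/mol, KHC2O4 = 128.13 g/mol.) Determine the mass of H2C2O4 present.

n(NaOH) = 0.0320 × 0.616 = 0.0197 mol
Let x = n(H2C2O4), y = n(KHC2O4).
Titrant: 2x + 1y = 0.0197;  mass: 90.03x + 128.13y = 1.06
Solving, x = 8.82 × 10^-3 mol, y = 2.08 × 10^-3 mol
mass of H2C2O4 = 8.82 × 10^-3 × 90.03 = 0.794 g

0.794 g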